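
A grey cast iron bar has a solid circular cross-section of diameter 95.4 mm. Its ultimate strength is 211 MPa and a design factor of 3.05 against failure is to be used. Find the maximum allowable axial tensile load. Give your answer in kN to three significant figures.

σ_allow = 211/3.05 = 69.18 MPa.
A = πd²/4 = π×95.4²/4 = 7148 mm².
F_allow = σ_allow × A = 69.18×7148 = 494500 N.

F_allow = 495 kN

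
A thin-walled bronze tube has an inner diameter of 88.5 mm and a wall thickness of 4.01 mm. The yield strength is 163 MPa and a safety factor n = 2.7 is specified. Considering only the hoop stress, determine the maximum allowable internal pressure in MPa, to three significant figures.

σ_allow = 163/2.7 = 60.37 MPa.
σ_h = pD/(2t) → p_allow = 2σ_allow t/D = 2×60.37×4.01/88.5 = 5.471 MPa.

p_allow = 5.47 MPa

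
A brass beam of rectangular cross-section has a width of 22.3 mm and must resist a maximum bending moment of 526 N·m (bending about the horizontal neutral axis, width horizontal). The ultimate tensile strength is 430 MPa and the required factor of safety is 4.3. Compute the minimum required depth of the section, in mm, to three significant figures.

σ_allow = 430/4.3 = 100.0 MPa.
For a rectangular section σ = 6M/(bh²), so h² = 6M/(b σ_allow) = 6×526000/(22.3×100.0) = 1415 mm².
h = 37.62 mm.

h = 37.6 mm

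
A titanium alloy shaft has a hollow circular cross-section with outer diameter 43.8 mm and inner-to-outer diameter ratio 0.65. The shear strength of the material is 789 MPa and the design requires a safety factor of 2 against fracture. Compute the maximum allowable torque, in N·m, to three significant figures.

τ_allow = 789/2 = 394.5 MPa.
For a hollow shaft T_allow = τ_allow·πd_o³(1−k⁴)/16 with 1−k⁴ = 0.8215, so πd_o³(1−k⁴)/16 = 13550 mm³.
T_allow = 394.5×13550 = 5.347×10^6 N·mm = 5347 N·m.

T_allow = 5350 N·m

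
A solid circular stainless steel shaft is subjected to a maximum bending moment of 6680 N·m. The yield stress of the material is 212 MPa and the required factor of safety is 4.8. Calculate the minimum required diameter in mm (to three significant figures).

d = 115 mm

σ_allow = 212/4.8 = 44.17 MPa.
For a solid circular section σ = 32M/(πd³), so d³ = 32M/(π σ_allow) = 32×6680000/(π×44.17) = 1.541×10^6 mm³.
d = 115.5 mm.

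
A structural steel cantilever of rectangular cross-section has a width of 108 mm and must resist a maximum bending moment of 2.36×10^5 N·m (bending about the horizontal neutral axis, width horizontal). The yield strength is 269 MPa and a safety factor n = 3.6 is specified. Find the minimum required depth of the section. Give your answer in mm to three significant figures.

σ_allow = 269/3.6 = 74.72 MPa.
For a rectangular section σ = 6M/(bh²), so h² = 6M/(b σ_allow) = 6×2.3600×10^8/(108×74.72) = 175500 mm².
h = 418.9 mm.

h = 419 mm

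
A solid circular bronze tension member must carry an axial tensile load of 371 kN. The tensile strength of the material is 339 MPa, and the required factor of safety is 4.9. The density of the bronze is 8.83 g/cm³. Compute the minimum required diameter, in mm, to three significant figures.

Allowable stress σ_allow = 339/4.9 = 69.18 MPa.
Required area A = F/σ_allow = 371000/69.18 = 5363 mm².
A = πd²/4 → d = √(4A/π) = 82.63 mm.

d = 82.6 mm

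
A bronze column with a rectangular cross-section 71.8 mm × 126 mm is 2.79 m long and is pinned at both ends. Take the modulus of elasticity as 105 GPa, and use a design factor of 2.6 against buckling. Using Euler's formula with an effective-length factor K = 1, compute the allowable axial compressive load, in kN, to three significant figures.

Buckling occurs about the weak axis: I_min = h·b³/12 = 126×71.8³/12 = 3.887×10^6 mm⁴ (b = 71.8 mm is the smaller dimension).
Effective length L_e = KL = 1×2.79 m = 2790 mm.
Euler critical load P_cr = π²EI/L_e² = π²×105000×3.887×10^6/2790² = 517400 N.
P_allow = P_cr/n = 517400/2.6 = 199000 N.

P_allow = 199 kN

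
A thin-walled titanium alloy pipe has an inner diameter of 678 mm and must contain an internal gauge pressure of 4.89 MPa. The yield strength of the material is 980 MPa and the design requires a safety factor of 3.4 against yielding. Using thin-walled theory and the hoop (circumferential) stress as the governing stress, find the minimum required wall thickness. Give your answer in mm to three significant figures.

t = 5.75 mm

σ_allow = 980/3.4 = 288.2 MPa.
Hoop stress σ_h = pD/(2t), so t = pD/(2σ_allow) = 4.89×678/(2×288.2) = 5.751 mm.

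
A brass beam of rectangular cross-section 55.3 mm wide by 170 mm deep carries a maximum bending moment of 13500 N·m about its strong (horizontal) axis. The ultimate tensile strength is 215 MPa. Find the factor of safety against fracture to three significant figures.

Section modulus S = bh²/6 = 55.3×170²/6 = 266400 mm³.
σ = M/S = 1.3500×10^7/266400 = 50.68 MPa.
n = 215/50.68 = 4.242.

n = 4.24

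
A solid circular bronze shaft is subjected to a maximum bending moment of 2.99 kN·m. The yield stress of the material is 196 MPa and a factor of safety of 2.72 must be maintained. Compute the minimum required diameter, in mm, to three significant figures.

σ_allow = 196/2.72 = 72.06 MPa.
For a solid circular section σ = 32M/(πd³), so d³ = 32M/(π σ_allow) = 32×2990000/(π×72.06) = 422700 mm³.
d = 75.05 mm.

d = 75.0 mm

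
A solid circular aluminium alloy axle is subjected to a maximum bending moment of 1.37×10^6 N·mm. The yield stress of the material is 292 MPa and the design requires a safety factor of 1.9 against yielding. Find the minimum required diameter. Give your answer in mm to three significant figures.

σ_allow = 292/1.9 = 153.7 MPa.
For a solid circular section σ = 32M/(πd³), so d³ = 32M/(π σ_allow) = 32×1370000/(π×153.7) = 90800 mm³.
d = 44.95 mm.

d = 44.9 mm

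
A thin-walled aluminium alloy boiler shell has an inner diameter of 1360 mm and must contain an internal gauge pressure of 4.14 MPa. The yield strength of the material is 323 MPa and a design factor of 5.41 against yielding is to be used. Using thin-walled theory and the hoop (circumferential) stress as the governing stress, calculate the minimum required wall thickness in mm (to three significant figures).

t = 47.2 mm

σ_allow = 323/5.41 = 59.70 MPa.
Hoop stress σ_h = pD/(2t), so t = pD/(2σ_allow) = 4.14×1360/(2×59.70) = 47.15 mm.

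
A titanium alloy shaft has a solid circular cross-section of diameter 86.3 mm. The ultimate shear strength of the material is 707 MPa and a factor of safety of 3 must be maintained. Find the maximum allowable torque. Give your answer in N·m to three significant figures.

T_allow = 29700 N·m

τ_allow = 707/3 = 235.7 MPa.
For a solid shaft T_allow = τ_allow·πd³/16; πd³/16 = π×86.3³/16 = 126200 mm³.
T_allow = 235.7×126200 = 2.974×10^7 N·mm = 29740 N·m.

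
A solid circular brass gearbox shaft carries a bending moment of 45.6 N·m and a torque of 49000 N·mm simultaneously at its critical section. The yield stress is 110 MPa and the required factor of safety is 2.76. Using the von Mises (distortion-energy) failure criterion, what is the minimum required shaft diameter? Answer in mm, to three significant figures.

d = 25.2 mm

σ_allow = σ_y/n = 110/2.76 = 39.86 MPa.
For a solid shaft σ_b = 32M/(πd³) and τ = 16T/(πd³), so the von Mises stress is σ' = (16/πd³)·√(4M²+3T²).
√(4M²+3T²) = √(4×(45600)² + 3×(49000)²) = 124600 N·mm.
d³ = 16×124600/(π×39.86) = 15920 mm³.
d = 25.16 mm.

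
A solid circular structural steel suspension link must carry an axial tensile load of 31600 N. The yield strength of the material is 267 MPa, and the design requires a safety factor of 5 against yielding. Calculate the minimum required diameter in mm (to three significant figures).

Allowable stress σ_allow = 267/5 = 53.40 MPa.
Required area A = F/σ_allow = 31600/53.40 = 591.8 mm².
A = πd²/4 → d = √(4A/π) = 27.45 mm.

d = 27.4 mm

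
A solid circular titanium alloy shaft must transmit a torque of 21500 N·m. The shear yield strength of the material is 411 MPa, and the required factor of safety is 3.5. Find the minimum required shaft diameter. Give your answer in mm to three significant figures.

d = 97.7 mm

Allowable shear stress τ_allow = 411/3.5 = 117.4 MPa.
For a solid shaft τ = 16T/(πd³), so d³ = 16T/(π τ_allow) = 16×2.1500×10^7/(π×117.4) = 932500 mm³.
d = (932500)^(1/3) = 97.70 mm.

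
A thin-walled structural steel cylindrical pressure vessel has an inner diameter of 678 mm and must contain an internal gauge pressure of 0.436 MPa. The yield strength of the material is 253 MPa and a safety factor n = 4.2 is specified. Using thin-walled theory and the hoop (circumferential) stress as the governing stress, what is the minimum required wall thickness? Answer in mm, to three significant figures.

t = 2.45 mm

σ_allow = 253/4.2 = 60.24 MPa.
Hoop stress σ_h = pD/(2t), so t = pD/(2σ_allow) = 0.436×678/(2×60.24) = 2.454 mm.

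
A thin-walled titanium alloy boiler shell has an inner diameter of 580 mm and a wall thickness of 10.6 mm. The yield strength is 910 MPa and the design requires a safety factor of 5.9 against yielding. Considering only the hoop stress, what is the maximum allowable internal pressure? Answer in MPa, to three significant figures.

p_allow = 5.64 MPa

σ_allow = 910/5.9 = 154.2 MPa.
σ_h = pD/(2t) → p_allow = 2σ_allow t/D = 2×154.2×10.6/580 = 5.638 MPa.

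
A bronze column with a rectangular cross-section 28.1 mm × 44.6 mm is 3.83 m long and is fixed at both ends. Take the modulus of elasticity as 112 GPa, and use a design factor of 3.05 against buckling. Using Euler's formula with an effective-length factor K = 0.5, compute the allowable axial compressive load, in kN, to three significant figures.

P_allow = 8.15 kN

Buckling occurs about the weak axis: I_min = h·b³/12 = 44.6×28.1³/12 = 82470 mm⁴ (b = 28.1 mm is the smaller dimension).
Effective length L_e = KL = 0.5×3.83 m = 1915 mm.
Euler critical load P_cr = π²EI/L_e² = π²×112000×82470/1915² = 24860 N.
P_allow = P_cr/n = 24860/3.05 = 8150 N.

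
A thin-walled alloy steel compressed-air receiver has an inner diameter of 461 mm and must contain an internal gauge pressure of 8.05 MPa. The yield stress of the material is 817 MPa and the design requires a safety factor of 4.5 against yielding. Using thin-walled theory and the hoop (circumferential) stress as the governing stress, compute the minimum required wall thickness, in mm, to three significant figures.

t = 10.2 mm

σ_allow = 817/4.5 = 181.6 MPa.
Hoop stress σ_h = pD/(2t), so t = pD/(2σ_allow) = 8.05×461/(2×181.6) = 10.22 mm.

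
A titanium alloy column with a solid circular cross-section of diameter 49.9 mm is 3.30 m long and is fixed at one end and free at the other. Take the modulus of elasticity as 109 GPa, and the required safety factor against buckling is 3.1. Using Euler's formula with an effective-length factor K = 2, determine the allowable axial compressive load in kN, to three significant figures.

P_allow = 2.42 kN

I = πd⁴/64 = π×49.9⁴/64 = 304300 mm⁴.
Effective length L_e = KL = 2×3.30 m = 6600 mm.
Euler critical load P_cr = π²EI/L_e² = π²×109000×304300/6600² = 7516 N.
P_allow = P_cr/n = 7516/3.1 = 2425 N.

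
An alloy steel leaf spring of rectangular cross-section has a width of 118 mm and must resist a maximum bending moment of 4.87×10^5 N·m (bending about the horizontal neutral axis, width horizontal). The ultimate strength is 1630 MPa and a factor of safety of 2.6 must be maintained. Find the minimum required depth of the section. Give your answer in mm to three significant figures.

σ_allow = 1630/2.6 = 626.9 MPa.
For a rectangular section σ = 6M/(bh²), so h² = 6M/(b σ_allow) = 6×4.8700×10^8/(118×626.9) = 39500 mm².
h = 198.7 mm.

h = 199 mm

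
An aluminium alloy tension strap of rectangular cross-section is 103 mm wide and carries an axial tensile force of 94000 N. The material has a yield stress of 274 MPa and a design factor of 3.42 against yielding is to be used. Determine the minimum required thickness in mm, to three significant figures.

t = 11.4 mm

σ_allow = 274/3.42 = 80.12 MPa.
Required area A = F/σ_allow = 94000/80.12 = 1173 mm².
t = A/w = 1173/103 = 11.39 mm.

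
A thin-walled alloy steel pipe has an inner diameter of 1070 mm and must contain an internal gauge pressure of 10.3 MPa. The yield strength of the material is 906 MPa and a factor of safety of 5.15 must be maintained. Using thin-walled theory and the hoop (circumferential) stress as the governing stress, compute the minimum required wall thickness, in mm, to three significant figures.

t = 31.3 mm

σ_allow = 906/5.15 = 175.9 MPa.
Hoop stress σ_h = pD/(2t), so t = pD/(2σ_allow) = 10.3×1070/(2×175.9) = 31.32 mm.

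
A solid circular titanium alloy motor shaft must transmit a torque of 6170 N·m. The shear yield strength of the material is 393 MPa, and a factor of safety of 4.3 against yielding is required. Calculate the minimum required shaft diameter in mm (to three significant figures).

d = 70.1 mm

Allowable shear stress τ_allow = 393/4.3 = 91.40 MPa.
For a solid shaft τ = 16T/(πd³), so d³ = 16T/(π τ_allow) = 16×6170000/(π×91.40) = 343800 mm³.
d = (343800)^(1/3) = 70.06 mm.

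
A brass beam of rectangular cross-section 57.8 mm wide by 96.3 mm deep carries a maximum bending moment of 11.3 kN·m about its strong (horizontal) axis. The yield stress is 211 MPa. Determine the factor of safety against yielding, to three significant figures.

Section modulus S = bh²/6 = 57.8×96.3²/6 = 89340 mm³.
σ = M/S = 1.1300×10^7/89340 = 126.5 MPa.
n = 211/126.5 = 1.668.

n = 1.67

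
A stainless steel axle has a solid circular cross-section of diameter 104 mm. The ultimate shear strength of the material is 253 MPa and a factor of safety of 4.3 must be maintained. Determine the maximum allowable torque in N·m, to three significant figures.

τ_allow = 253/4.3 = 58.84 MPa.
For a solid shaft T_allow = τ_allow·πd³/16; πd³/16 = π×104³/16 = 220900 mm³.
T_allow = 58.84×220900 = 1.300×10^7 N·mm = 13000 N·m.

T_allow = 13000 N·m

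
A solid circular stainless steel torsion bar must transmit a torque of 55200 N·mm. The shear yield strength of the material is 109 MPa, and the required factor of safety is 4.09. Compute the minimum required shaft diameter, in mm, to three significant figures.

Allowable shear stress τ_allow = 109/4.09 = 26.65 MPa.
For a solid shaft τ = 16T/(πd³), so d³ = 16T/(π τ_allow) = 16×55200/(π×26.65) = 10550 mm³.
d = (10550)^(1/3) = 21.93 mm.

d = 21.9 mm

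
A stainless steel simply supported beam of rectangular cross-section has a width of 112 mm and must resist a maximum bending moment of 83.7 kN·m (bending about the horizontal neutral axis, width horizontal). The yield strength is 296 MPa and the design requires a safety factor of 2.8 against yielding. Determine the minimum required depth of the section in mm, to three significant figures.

σ_allow = 296/2.8 = 105.7 MPa.
For a rectangular section σ = 6M/(bh²), so h² = 6M/(b σ_allow) = 6×8.3700×10^7/(112×105.7) = 42420 mm².
h = 206.0 mm.

h = 206 mm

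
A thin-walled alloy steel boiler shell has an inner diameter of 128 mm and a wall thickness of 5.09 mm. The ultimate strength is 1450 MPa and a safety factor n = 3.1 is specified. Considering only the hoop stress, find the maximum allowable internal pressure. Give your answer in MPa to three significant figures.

σ_allow = 1450/3.1 = 467.7 MPa.
σ_h = pD/(2t) → p_allow = 2σ_allow t/D = 2×467.7×5.09/128 = 37.20 MPa.

p_allow = 37.2 MPa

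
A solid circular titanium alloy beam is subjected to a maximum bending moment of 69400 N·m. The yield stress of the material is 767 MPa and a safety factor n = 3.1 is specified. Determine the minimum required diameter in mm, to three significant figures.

σ_allow = 767/3.1 = 247.4 MPa.
For a solid circular section σ = 32M/(πd³), so d³ = 32M/(π σ_allow) = 32×6.9400×10^7/(π×247.4) = 2.857×10^6 mm³.
d = 141.9 mm.

d = 142 mm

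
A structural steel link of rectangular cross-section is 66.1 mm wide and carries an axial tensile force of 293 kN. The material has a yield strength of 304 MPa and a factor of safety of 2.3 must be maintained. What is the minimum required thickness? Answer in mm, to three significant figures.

σ_allow = 304/2.3 = 132.2 MPa.
Required area A = F/σ_allow = 293000/132.2 = 2217 mm².
t = A/w = 2217/66.1 = 33.54 mm.

t = 33.5 mm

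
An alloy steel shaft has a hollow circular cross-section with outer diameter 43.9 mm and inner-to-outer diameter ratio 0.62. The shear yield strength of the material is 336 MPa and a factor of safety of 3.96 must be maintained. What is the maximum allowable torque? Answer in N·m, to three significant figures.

T_allow = 1200 N·m

τ_allow = 336/3.96 = 84.85 MPa.
For a hollow shaft T_allow = τ_allow·πd_o³(1−k⁴)/16 with 1−k⁴ = 0.8522, so πd_o³(1−k⁴)/16 = 14160 mm³.
T_allow = 84.85×14160 = 1.201×10^6 N·mm = 1201 N·m.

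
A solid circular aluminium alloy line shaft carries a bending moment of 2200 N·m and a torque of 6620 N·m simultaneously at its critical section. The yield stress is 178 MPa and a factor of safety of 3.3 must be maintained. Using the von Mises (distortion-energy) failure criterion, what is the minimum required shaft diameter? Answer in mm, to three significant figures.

σ_allow = σ_y/n = 178/3.3 = 53.94 MPa.
For a solid shaft σ_b = 32M/(πd³) and τ = 16T/(πd³), so the von Mises stress is σ' = (16/πd³)·√(4M²+3T²).
√(4M²+3T²) = √(4×(2.200×10^6)² + 3×(6.620×10^6)²) = 1.228×10^7 N·mm.
d³ = 16×1.228×10^7/(π×53.94) = 1.160×10^6 mm³.
d = 105.1 mm.

d = 105 mm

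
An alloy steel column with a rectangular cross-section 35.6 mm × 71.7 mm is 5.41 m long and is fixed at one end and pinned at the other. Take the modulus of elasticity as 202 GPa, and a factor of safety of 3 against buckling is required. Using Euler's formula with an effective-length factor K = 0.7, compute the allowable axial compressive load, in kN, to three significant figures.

P_allow = 12.5 kN

Buckling occurs about the weak axis: I_min = h·b³/12 = 71.7×35.6³/12 = 269600 mm⁴ (b = 35.6 mm is the smaller dimension).
Effective length L_e = KL = 0.7×5.41 m = 3787 mm.
Euler critical load P_cr = π²EI/L_e² = π²×202000×269600/3787² = 37480 N.
P_allow = P_cr/n = 37480/3 = 12490 N.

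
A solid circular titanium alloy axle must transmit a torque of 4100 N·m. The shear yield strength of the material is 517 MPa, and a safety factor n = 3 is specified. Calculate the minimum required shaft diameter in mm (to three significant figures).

d = 49.5 mm

Allowable shear stress τ_allow = 517/3 = 172.3 MPa.
For a solid shaft τ = 16T/(πd³), so d³ = 16T/(π τ_allow) = 16×4100000/(π×172.3) = 121200 mm³.
d = (121200)^(1/3) = 49.48 mm.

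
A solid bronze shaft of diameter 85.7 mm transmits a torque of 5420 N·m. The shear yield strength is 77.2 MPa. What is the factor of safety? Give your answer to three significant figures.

τ = 16T/(πd³) = 16×5420000/(π×85.7³) = 43.86 MPa.
n = τ_limit/τ = 77.2/43.86 = 1.760.

n = 1.76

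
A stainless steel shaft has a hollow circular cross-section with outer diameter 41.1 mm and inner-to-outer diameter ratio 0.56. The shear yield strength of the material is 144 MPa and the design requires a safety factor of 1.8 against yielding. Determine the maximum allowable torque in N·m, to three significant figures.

T_allow = 983 N·m

τ_allow = 144/1.8 = 80.00 MPa.
For a hollow shaft T_allow = τ_allow·πd_o³(1−k⁴)/16 with 1−k⁴ = 0.9017, so πd_o³(1−k⁴)/16 = 12290 mm³.
T_allow = 80.00×12290 = 983300 N·mm = 983.3 N·m.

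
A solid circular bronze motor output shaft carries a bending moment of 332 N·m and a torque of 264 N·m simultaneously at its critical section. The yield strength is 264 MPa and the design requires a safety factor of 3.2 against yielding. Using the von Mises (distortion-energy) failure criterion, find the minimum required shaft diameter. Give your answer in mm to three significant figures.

σ_allow = σ_y/n = 264/3.2 = 82.50 MPa.
For a solid shaft σ_b = 32M/(πd³) and τ = 16T/(πd³), so the von Mises stress is σ' = (16/πd³)·√(4M²+3T²).
√(4M²+3T²) = √(4×(332000)² + 3×(264000)²) = 806200 N·mm.
d³ = 16×806200/(π×82.50) = 49770 mm³.
d = 36.78 mm.

d = 36.8 mm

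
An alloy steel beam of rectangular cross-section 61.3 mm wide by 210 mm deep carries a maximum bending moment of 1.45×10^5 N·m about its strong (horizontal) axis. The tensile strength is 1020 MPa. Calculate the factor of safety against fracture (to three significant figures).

Section modulus S = bh²/6 = 61.3×210²/6 = 450600 mm³.
σ = M/S = 1.4500×10^8/450600 = 321.8 MPa.
n = 1020/321.8 = 3.169.

n = 3.17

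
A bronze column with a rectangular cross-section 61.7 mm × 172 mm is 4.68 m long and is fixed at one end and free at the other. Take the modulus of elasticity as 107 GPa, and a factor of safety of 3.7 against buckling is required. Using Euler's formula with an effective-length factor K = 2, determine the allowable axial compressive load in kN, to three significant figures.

P_allow = 11.0 kN

Buckling occurs about the weak axis: I_min = h·b³/12 = 172×61.7³/12 = 3.367×10^6 mm⁴ (b = 61.7 mm is the smaller dimension).
Effective length L_e = KL = 2×4.68 m = 9360 mm.
Euler critical load P_cr = π²EI/L_e² = π²×107000×3.367×10^6/9360² = 40580 N.
P_allow = P_cr/n = 40580/3.7 = 10970 N.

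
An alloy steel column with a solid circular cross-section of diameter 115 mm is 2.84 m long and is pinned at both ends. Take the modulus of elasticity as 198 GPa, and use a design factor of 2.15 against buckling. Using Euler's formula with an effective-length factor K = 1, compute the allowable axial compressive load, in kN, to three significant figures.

P_allow = 968 kN

I = πd⁴/64 = π×115⁴/64 = 8.585×10^6 mm⁴.
Effective length L_e = KL = 1×2.84 m = 2840 mm.
Euler critical load P_cr = π²EI/L_e² = π²×198000×8.585×10^6/2840² = 2.080×10^6 N.
P_allow = P_cr/n = 2.080×10^6/2.15 = 967500 N.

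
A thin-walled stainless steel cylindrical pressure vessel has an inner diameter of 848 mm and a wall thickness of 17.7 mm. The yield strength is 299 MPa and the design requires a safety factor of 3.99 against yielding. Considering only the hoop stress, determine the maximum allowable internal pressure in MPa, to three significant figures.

σ_allow = 299/3.99 = 74.94 MPa.
σ_h = pD/(2t) → p_allow = 2σ_allow t/D = 2×74.94×17.7/848 = 3.128 MPa.

p_allow = 3.13 MPa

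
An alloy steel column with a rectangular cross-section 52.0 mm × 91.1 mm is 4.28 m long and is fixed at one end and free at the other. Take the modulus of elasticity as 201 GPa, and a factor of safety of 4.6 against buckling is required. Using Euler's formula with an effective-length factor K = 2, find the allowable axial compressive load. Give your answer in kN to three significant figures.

P_allow = 6.28 kN

Buckling occurs about the weak axis: I_min = h·b³/12 = 91.1×52.0³/12 = 1.067×10^6 mm⁴ (b = 52.0 mm is the smaller dimension).
Effective length L_e = KL = 2×4.28 m = 8560 mm.
Euler critical load P_cr = π²EI/L_e² = π²×201000×1.067×10^6/8560² = 28900 N.
P_allow = P_cr/n = 28900/4.6 = 6283 N.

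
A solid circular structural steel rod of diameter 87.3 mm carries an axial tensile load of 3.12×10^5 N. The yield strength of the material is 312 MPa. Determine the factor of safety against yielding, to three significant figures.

n = 5.99

A = πd²/4 = 5986 mm².
σ = F/A = 312000/5986 = 52.12 MPa.
n = 312/52.12 = 5.986.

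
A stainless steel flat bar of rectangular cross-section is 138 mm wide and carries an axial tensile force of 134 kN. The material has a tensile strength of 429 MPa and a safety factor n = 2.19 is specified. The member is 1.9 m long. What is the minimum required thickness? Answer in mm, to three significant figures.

t = 4.96 mm

σ_allow = 429/2.19 = 195.9 MPa.
Required area A = F/σ_allow = 134000/195.9 = 684.1 mm².
t = A/w = 684.1/138 = 4.957 mm.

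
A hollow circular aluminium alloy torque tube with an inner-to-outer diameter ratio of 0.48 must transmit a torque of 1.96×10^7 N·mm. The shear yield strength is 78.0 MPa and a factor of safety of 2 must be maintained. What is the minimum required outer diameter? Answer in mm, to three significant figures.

τ_allow = 78.0/2 = 39.00 MPa.
For a hollow shaft τ = 16T/[πd_o³(1−k⁴)] with k = 0.48, so 1−k⁴ = 0.9469.
d_o³ = 16T/[π τ_allow (1−k⁴)] = 16×1.9600×10^7/(π×39.00×0.9469) = 2.703×10^6 mm³.
d_o = 139.3 mm.

d_o = 139 mm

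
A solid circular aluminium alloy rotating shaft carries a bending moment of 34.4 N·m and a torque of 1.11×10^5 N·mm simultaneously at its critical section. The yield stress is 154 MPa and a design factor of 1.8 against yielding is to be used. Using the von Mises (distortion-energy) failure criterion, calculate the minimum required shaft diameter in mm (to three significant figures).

d = 23.0 mm

σ_allow = σ_y/n = 154/1.8 = 85.56 MPa.
For a solid shaft σ_b = 32M/(πd³) and τ = 16T/(πd³), so the von Mises stress is σ' = (16/πd³)·√(4M²+3T²).
√(4M²+3T²) = √(4×(34400)² + 3×(111000)²) = 204200 N·mm.
d³ = 16×204200/(π×85.56) = 12160 mm³.
d = 22.99 mm.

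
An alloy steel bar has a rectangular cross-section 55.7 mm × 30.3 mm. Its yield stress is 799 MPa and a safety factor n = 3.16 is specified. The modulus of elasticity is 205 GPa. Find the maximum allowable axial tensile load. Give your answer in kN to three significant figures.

σ_allow = 799/3.16 = 252.8 MPa.
A = 55.7×30.3 = 1688 mm².
F_allow = σ_allow × A = 252.8×1688 = 426700 N.

F_allow = 427 kN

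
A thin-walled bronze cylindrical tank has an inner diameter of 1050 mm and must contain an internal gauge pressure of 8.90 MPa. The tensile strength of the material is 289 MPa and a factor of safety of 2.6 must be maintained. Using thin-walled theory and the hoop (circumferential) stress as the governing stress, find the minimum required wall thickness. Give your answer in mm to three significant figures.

t = 42.0 mm

σ_allow = 289/2.6 = 111.2 MPa.
Hoop stress σ_h = pD/(2t), so t = pD/(2σ_allow) = 8.90×1050/(2×111.2) = 42.04 mm.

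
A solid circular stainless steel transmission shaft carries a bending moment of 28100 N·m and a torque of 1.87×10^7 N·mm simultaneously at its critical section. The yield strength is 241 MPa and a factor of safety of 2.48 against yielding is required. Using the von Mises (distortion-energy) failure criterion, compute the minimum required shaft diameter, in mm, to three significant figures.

d = 150 mm

σ_allow = σ_y/n = 241/2.48 = 97.18 MPa.
For a solid shaft σ_b = 32M/(πd³) and τ = 16T/(πd³), so the von Mises stress is σ' = (16/πd³)·√(4M²+3T²).
√(4M²+3T²) = √(4×(2.810×10^7)² + 3×(1.870×10^7)²) = 6.487×10^7 N·mm.
d³ = 16×6.487×10^7/(π×97.18) = 3.400×10^6 mm³.
d = 150.4 mm.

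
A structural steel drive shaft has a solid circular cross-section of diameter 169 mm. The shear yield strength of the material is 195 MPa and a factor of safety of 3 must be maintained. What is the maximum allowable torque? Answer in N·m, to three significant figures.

T_allow = 61600 N·m

τ_allow = 195/3 = 65.00 MPa.
For a solid shaft T_allow = τ_allow·πd³/16; πd³/16 = π×169³/16 = 947700 mm³.
T_allow = 65.00×947700 = 6.160×10^7 N·mm = 61600 N·m.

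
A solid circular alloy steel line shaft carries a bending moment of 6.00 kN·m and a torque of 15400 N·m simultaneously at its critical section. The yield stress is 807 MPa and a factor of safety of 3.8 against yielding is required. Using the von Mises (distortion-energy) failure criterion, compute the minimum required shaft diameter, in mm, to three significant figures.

σ_allow = σ_y/n = 807/3.8 = 212.4 MPa.
For a solid shaft σ_b = 32M/(πd³) and τ = 16T/(πd³), so the von Mises stress is σ' = (16/πd³)·√(4M²+3T²).
√(4M²+3T²) = √(4×(6.000×10^6)² + 3×(1.540×10^7)²) = 2.925×10^7 N·mm.
d³ = 16×2.925×10^7/(π×212.4) = 701400 mm³.
d = 88.85 mm.

d = 88.9 mm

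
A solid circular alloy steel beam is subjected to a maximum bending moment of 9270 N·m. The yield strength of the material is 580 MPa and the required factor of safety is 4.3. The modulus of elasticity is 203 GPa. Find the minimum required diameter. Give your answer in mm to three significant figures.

d = 88.8 mm

σ_allow = 580/4.3 = 134.9 MPa.
For a solid circular section σ = 32M/(πd³), so d³ = 32M/(π σ_allow) = 32×9270000/(π×134.9) = 700000 mm³.
d = 88.79 mm.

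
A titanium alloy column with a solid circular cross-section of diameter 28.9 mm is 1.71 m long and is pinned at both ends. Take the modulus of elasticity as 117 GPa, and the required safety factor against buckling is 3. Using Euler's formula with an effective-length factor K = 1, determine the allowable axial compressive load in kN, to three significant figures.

I = πd⁴/64 = π×28.9⁴/64 = 34240 mm⁴.
Effective length L_e = KL = 1×1.71 m = 1710 mm.
Euler critical load P_cr = π²EI/L_e² = π²×117000×34240/1710² = 13520 N.
P_allow = P_cr/n = 13520/3 = 4507 N.

P_allow = 4.51 kN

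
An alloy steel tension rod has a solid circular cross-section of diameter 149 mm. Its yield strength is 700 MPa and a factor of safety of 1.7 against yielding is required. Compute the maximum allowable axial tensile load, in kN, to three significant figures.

F_allow = 7180 kN

σ_allow = 700/1.7 = 411.8 MPa.
A = πd²/4 = π×149²/4 = 17440 mm².
F_allow = σ_allow × A = 411.8×17440 = 7.180×10^6 N.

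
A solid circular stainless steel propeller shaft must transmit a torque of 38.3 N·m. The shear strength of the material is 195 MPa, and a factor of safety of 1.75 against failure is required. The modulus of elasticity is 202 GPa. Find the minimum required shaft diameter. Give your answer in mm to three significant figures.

d = 12.1 mm

Allowable shear stress τ_allow = 195/1.75 = 111.4 MPa.
For a solid shaft τ = 16T/(πd³), so d³ = 16T/(π τ_allow) = 16×38300/(π×111.4) = 1751 mm³.
d = (1751)^(1/3) = 12.05 mm.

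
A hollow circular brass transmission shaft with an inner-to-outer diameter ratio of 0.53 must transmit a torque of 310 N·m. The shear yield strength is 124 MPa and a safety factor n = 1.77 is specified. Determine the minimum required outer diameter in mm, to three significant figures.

d_o = 29.0 mm

τ_allow = 124/1.77 = 70.06 MPa.
For a hollow shaft τ = 16T/[πd_o³(1−k⁴)] with k = 0.53, so 1−k⁴ = 0.9211.
d_o³ = 16T/[π τ_allow (1−k⁴)] = 16×310000/(π×70.06×0.9211) = 24470 mm³.
d_o = 29.03 mm.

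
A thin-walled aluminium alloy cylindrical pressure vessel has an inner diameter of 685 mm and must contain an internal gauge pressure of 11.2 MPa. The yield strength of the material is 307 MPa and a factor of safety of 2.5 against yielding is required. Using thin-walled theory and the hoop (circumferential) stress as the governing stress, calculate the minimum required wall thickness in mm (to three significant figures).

σ_allow = 307/2.5 = 122.8 MPa.
Hoop stress σ_h = pD/(2t), so t = pD/(2σ_allow) = 11.2×685/(2×122.8) = 31.24 mm.

t = 31.2 mm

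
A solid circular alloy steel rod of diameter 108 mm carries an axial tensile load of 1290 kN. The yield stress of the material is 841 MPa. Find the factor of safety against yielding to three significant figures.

A = πd²/4 = 9161 mm².
σ = F/A = 1290000/9161 = 140.8 MPa.
n = 841/140.8 = 5.972.

n = 5.97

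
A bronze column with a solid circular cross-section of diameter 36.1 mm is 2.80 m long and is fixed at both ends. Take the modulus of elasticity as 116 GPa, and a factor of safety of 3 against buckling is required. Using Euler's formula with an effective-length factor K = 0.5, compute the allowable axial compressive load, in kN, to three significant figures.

I = πd⁴/64 = π×36.1⁴/64 = 83370 mm⁴.
Effective length L_e = KL = 0.5×2.80 m = 1400 mm.
Euler critical load P_cr = π²EI/L_e² = π²×116000×83370/1400² = 48700 N.
P_allow = P_cr/n = 48700/3 = 16230 N.

P_allow = 16.2 kN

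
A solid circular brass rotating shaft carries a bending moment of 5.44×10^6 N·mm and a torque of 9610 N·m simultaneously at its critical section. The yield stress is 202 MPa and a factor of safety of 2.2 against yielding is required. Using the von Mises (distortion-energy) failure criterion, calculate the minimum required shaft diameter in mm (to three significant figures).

d = 103 mm

σ_allow = σ_y/n = 202/2.2 = 91.82 MPa.
For a solid shaft σ_b = 32M/(πd³) and τ = 16T/(πd³), so the von Mises stress is σ' = (16/πd³)·√(4M²+3T²).
√(4M²+3T²) = √(4×(5.440×10^6)² + 3×(9.610×10^6)²) = 1.989×10^7 N·mm.
d³ = 16×1.989×10^7/(π×91.82) = 1.103×10^6 mm³.
d = 103.3 mm.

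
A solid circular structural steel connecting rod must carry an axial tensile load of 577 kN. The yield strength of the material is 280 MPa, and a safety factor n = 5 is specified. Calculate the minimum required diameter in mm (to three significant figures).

Allowable stress σ_allow = 280/5 = 56.00 MPa.
Required area A = F/σ_allow = 577000/56.00 = 10300 mm².
A = πd²/4 → d = √(4A/π) = 114.5 mm.

d = 115 mm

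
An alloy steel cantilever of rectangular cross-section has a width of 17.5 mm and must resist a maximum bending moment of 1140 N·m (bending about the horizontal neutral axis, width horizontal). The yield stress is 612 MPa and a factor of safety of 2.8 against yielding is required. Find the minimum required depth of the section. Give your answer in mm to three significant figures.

h = 42.3 mm

σ_allow = 612/2.8 = 218.6 MPa.
For a rectangular section σ = 6M/(bh²), so h² = 6M/(b σ_allow) = 6×1140000/(17.5×218.6) = 1788 mm².
h = 42.29 mm.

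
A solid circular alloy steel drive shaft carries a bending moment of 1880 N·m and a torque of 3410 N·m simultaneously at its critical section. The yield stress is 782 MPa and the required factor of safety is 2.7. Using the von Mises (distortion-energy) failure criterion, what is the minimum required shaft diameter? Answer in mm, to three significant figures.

σ_allow = σ_y/n = 782/2.7 = 289.6 MPa.
For a solid shaft σ_b = 32M/(πd³) and τ = 16T/(πd³), so the von Mises stress is σ' = (16/πd³)·√(4M²+3T²).
√(4M²+3T²) = √(4×(1.880×10^6)² + 3×(3.410×10^6)²) = 7.002×10^6 N·mm.
d³ = 16×7.002×10^6/(π×289.6) = 123100 mm³.
d = 49.75 mm.

d = 49.7 mm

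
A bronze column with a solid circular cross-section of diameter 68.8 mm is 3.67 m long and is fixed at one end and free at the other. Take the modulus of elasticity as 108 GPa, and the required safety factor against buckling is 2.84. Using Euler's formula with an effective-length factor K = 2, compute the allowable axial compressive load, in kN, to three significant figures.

P_allow = 7.66 kN

I = πd⁴/64 = π×68.8⁴/64 = 1.100×10^6 mm⁴.
Effective length L_e = KL = 2×3.67 m = 7340 mm.
Euler critical load P_cr = π²EI/L_e² = π²×108000×1.100×10^6/7340² = 21760 N.
P_allow = P_cr/n = 21760/2.84 = 7662 N.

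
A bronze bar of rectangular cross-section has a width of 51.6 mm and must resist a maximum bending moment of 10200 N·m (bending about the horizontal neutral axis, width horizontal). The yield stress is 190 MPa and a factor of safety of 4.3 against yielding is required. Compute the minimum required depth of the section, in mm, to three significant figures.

σ_allow = 190/4.3 = 44.19 MPa.
For a rectangular section σ = 6M/(bh²), so h² = 6M/(b σ_allow) = 6×1.0200×10^7/(51.6×44.19) = 26840 mm².
h = 163.8 mm.

h = 164 mm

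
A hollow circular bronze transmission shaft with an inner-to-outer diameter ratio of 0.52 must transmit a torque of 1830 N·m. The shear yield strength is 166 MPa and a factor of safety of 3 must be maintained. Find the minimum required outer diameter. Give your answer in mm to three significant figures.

d_o = 56.6 mm

τ_allow = 166/3 = 55.33 MPa.
For a hollow shaft τ = 16T/[πd_o³(1−k⁴)] with k = 0.52, so 1−k⁴ = 0.9269.
d_o³ = 16T/[π τ_allow (1−k⁴)] = 16×1830000/(π×55.33×0.9269) = 181700 mm³.
d_o = 56.64 mm.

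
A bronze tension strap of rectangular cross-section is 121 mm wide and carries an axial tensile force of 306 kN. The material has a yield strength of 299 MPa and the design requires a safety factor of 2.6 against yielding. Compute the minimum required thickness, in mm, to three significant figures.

σ_allow = 299/2.6 = 115.0 MPa.
Required area A = F/σ_allow = 306000/115.0 = 2661 mm².
t = A/w = 2661/121 = 21.99 mm.

t = 22.0 mm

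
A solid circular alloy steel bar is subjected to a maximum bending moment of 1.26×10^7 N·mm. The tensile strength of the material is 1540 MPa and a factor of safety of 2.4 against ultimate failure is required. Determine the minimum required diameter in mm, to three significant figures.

d = 58.5 mm

σ_allow = 1540/2.4 = 641.7 MPa.
For a solid circular section σ = 32M/(πd³), so d³ = 32M/(π σ_allow) = 32×1.2600×10^7/(π×641.7) = 200000 mm³.
d = 58.48 mm.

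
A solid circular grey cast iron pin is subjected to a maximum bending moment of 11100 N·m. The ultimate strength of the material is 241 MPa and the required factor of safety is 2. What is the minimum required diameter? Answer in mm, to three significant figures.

σ_allow = 241/2 = 120.5 MPa.
For a solid circular section σ = 32M/(πd³), so d³ = 32M/(π σ_allow) = 32×1.1100×10^7/(π×120.5) = 938300 mm³.
d = 97.90 mm.

d = 97.9 mm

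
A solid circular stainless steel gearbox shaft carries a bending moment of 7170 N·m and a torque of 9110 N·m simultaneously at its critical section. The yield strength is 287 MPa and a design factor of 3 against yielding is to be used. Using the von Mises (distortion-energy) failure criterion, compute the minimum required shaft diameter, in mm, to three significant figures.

d = 104 mm

σ_allow = σ_y/n = 287/3 = 95.67 MPa.
For a solid shaft σ_b = 32M/(πd³) and τ = 16T/(πd³), so the von Mises stress is σ' = (16/πd³)·√(4M²+3T²).
√(4M²+3T²) = √(4×(7.170×10^6)² + 3×(9.110×10^6)²) = 2.132×10^7 N·mm.
d³ = 16×2.132×10^7/(π×95.67) = 1.135×10^6 mm³.
d = 104.3 mm.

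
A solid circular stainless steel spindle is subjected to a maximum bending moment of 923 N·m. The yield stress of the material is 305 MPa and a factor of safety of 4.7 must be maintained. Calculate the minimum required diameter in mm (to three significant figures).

σ_allow = 305/4.7 = 64.89 MPa.
For a solid circular section σ = 32M/(πd³), so d³ = 32M/(π σ_allow) = 32×923000/(π×64.89) = 144900 mm³.
d = 52.52 mm.

d = 52.5 mm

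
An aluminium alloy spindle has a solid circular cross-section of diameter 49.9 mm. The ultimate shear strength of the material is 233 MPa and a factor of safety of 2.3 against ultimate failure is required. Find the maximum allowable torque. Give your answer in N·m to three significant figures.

τ_allow = 233/2.3 = 101.3 MPa.
For a solid shaft T_allow = τ_allow·πd³/16; πd³/16 = π×49.9³/16 = 24400 mm³.
T_allow = 101.3×24400 = 2.471×10^6 N·mm = 2471 N·m.

T_allow = 2470 N·m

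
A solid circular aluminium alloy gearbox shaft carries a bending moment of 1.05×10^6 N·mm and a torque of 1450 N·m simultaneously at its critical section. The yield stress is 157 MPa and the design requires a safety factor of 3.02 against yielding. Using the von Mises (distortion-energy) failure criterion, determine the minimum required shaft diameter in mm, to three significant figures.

d = 68.5 mm

σ_allow = σ_y/n = 157/3.02 = 51.99 MPa.
For a solid shaft σ_b = 32M/(πd³) and τ = 16T/(πd³), so the von Mises stress is σ' = (16/πd³)·√(4M²+3T²).
√(4M²+3T²) = √(4×(1.050×10^6)² + 3×(1.450×10^6)²) = 3.274×10^6 N·mm.
d³ = 16×3.274×10^6/(π×51.99) = 320700 mm³.
d = 68.45 mm.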